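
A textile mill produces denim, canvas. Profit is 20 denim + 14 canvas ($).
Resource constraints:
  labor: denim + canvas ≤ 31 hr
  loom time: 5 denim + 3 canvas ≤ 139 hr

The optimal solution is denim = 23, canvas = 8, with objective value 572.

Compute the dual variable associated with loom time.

3

Check each constraint at x*: labor 31/31 (tight); loom time 139/139 (tight).
From A_Bᵀ y = c: 1·y_labor + 5·y_loom time = 20; 1·y_labor + 3·y_loom time = 14.
Solving: y_labor = 5, y_loom time = 3.
Shadow price of loom time = 3.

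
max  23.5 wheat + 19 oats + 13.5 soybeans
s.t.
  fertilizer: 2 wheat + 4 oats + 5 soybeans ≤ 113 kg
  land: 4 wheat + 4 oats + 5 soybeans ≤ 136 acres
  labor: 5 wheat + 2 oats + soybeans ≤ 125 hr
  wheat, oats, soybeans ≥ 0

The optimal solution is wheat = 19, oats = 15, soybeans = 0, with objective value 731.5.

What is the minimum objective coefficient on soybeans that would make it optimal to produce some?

Binding: land and labor. Non-binding: fertilizer (15 unused).
Slack constraints have shadow price 0 (complementary slackness).
Dual feasibility on the basic columns requires 4·y_land + 5·y_labor = 23.5, 4·y_land + 2·y_labor = 19.
Solving: y_land = 4, y_labor = 1.5.
soybeans enters the basis when its profit ≥ yᵀa₃ = 4·5 + 1.5·1 = 21.5.

21.5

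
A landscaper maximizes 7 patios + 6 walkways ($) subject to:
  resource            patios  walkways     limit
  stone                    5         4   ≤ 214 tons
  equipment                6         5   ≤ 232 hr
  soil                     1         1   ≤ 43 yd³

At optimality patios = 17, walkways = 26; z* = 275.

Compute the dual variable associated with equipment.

1

At the optimum: stone uses 189 of 214 (slack = 25); equipment uses 232 of 232 (binding); soil uses 43 of 43 (binding).
By complementary slackness, y = 0 for the non-binding constraint.
The binding rows give the dual system: 6·y_equipment + 1·y_soil = 7 and 5·y_equipment + 1·y_soil = 6.
→ y_equipment = 1 and y_soil = 1.
Shadow price of equipment = 1.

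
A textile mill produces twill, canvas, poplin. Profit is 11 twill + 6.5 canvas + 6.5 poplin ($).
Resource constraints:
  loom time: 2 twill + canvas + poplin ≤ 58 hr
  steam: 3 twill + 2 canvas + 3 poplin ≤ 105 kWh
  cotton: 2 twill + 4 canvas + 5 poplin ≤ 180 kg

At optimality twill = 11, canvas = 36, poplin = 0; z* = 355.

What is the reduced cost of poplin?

-2

At the optimum: loom time uses 58 of 58 (binding); steam uses 105 of 105 (binding); cotton uses 166 of 180 (slack = 14).
Since cotton is not tight, its dual is 0.
The binding rows give the dual system: 2·y_loom time + 3·y_steam = 11 and 1·y_loom time + 2·y_steam = 6.5.
Solving: y_loom time = 2.5, y_steam = 2.
Reduced cost of poplin: c₃ − yᵀa₃ = 6.5 − (2.5·1 + 2·3) = 6.5 − 8.5 = -2.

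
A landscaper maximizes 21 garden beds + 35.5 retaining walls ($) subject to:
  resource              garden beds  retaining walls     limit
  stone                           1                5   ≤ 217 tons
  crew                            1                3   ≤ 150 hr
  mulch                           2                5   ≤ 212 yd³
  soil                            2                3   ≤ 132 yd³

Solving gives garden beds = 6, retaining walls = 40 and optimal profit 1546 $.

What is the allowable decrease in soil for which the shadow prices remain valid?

4.8

Binding constraints: mulch, soil. The basis is B = [[2,5],[2,3]] with det -4.
Per unit decrease in soil, x* moves by d = (-1.25, 0.5).
The basis stays optimal until garden beds reaches 0; allowable decrease = 4.8 yd³.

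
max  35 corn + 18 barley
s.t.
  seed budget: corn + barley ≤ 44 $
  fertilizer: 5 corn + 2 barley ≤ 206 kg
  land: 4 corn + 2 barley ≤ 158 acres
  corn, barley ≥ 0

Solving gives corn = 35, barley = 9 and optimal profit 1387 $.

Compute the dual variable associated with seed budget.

Check each constraint at x*: seed budget 44/44 (tight); fertilizer 193/206 (slack 13); land 158/158 (tight).
Since fertilizer is not tight, its dual is 0.
Dual feasibility on the basic columns requires 1·y_seed budget + 4·y_land = 35, 1·y_seed budget + 2·y_land = 18.
This yields shadow prices y_seed budget = 1, y_land = 8.5.
Shadow price of seed budget = 1.

1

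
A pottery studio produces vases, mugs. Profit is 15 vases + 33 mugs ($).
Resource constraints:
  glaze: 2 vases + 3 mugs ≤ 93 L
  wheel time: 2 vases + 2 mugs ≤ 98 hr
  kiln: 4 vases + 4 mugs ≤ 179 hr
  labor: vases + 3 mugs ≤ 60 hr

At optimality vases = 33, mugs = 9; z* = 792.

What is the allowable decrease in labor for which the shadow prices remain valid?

8.25

Binding constraints: glaze, labor. The basis is B = [[2,3],[1,3]] with det 3.
Per unit decrease in labor, x* moves by d = (1, -0.6667).
The basis stays optimal until kiln becomes binding; allowable decrease = 8.25 hr.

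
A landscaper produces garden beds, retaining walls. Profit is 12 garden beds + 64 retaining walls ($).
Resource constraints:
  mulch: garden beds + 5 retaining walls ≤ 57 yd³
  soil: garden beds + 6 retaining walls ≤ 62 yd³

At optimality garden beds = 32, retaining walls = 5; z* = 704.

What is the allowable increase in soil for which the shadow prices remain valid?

Binding constraints: mulch, soil. The basis is B = [[1,5],[1,6]] with det 1.
Per unit increase in soil, x* moves by d = (-5, 1).
The basis stays optimal until garden beds reaches 0; allowable increase = 6.4 yd³.

6.4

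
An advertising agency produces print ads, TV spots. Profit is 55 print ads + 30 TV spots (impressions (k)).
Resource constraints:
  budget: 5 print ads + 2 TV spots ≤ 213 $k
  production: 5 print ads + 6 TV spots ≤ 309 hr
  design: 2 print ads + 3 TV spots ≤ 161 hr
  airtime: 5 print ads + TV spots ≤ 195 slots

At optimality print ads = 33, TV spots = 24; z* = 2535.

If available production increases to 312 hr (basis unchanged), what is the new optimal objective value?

2541

Binding: budget and production. Non-binding: design (23 unused), airtime (6 unused).
By complementary slackness, y = 0 for the non-binding constraints.
The binding rows give the dual system: 5·y_budget + 5·y_production = 55 and 2·y_budget + 6·y_production = 30.
→ y_budget = 9 and y_production = 2.
Δz = y_production·Δb = 2 × (3) = 6, so new z* = 2535 + 6 = 2541.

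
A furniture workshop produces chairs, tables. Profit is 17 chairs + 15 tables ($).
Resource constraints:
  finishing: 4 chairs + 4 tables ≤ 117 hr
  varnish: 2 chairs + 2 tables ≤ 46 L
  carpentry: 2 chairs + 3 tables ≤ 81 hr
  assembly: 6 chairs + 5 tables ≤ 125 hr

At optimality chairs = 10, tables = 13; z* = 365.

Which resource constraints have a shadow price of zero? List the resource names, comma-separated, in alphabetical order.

finishing: 92/117 (slack 25)
varnish: 46/46 (binding)
carpentry: 59/81 (slack 22)
assembly: 125/125 (binding)
By complementary slackness, a constraint with positive slack has shadow price 0 → carpentry, finishing.

carpentry, finishing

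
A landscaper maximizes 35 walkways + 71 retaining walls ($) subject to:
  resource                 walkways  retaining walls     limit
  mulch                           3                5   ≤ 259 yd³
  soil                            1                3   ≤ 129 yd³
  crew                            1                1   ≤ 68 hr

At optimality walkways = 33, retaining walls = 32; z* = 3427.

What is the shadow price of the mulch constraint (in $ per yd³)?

8.5

Binding: mulch and soil. Non-binding: crew (3 unused).
By complementary slackness, y = 0 for the non-binding constraint.
Dual feasibility on the basic columns requires 3·y_mulch + 1·y_soil = 35, 5·y_mulch + 3·y_soil = 71.
This yields shadow prices y_mulch = 8.5, y_soil = 9.5.
Shadow price of mulch = 8.5.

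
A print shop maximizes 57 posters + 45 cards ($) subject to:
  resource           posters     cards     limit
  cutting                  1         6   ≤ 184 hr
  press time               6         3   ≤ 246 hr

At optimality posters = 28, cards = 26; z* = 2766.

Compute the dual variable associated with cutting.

Check each constraint at x*: cutting 184/184 (tight); press time 246/246 (tight).
From A_Bᵀ y = c: 1·y_cutting + 6·y_press time = 57; 6·y_cutting + 3·y_press time = 45.
Solving: y_cutting = 3, y_press time = 9.
Shadow price of cutting = 3.

3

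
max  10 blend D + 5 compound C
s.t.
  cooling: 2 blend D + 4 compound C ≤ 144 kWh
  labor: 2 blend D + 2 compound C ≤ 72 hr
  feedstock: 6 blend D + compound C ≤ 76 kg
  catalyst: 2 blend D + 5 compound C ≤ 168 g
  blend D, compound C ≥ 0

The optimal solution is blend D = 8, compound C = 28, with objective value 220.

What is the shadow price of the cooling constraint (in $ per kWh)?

Check each constraint at x*: cooling 128/144 (slack 16); labor 72/72 (tight); feedstock 76/76 (tight); catalyst 156/168 (slack 12).
By complementary slackness, y = 0 for the non-binding constraints.
The binding rows give the dual system: 2·y_labor + 6·y_feedstock = 10 and 2·y_labor + 1·y_feedstock = 5.
This yields shadow prices y_labor = 2, y_feedstock = 1.
Shadow price of cooling = 0.

0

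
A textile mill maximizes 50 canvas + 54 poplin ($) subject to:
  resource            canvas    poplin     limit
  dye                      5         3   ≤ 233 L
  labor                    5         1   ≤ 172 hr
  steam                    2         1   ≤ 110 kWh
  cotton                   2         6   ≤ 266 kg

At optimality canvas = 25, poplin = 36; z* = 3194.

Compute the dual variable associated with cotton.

Binding: dye and cotton. Non-binding: labor (11 unused), steam (24 unused).
Slack constraints have shadow price 0 (complementary slackness).
The binding rows give the dual system: 5·y_dye + 2·y_cotton = 50 and 3·y_dye + 6·y_cotton = 54.
Solving: y_dye = 8, y_cotton = 5.
Shadow price of cotton = 5.

5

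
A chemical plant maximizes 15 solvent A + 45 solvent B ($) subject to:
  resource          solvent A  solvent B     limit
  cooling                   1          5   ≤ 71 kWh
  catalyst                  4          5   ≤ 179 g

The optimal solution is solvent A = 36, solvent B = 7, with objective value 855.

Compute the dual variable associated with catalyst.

Check each constraint at x*: cooling 71/71 (tight); catalyst 179/179 (tight).
Dual feasibility on the basic columns requires 1·y_cooling + 4·y_catalyst = 15, 5·y_cooling + 5·y_catalyst = 45.
This yields shadow prices y_cooling = 7, y_catalyst = 2.
Shadow price of catalyst = 2.

2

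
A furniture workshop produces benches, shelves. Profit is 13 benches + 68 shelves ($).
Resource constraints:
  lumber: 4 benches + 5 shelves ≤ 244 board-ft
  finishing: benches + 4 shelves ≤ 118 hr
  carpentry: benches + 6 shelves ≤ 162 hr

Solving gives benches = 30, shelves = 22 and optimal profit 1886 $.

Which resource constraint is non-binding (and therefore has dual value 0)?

lumber: 230/244 (slack 14)
finishing: 118/118 (binding)
carpentry: 162/162 (binding)
By complementary slackness, a constraint with positive slack has shadow price 0 → lumber.

lumber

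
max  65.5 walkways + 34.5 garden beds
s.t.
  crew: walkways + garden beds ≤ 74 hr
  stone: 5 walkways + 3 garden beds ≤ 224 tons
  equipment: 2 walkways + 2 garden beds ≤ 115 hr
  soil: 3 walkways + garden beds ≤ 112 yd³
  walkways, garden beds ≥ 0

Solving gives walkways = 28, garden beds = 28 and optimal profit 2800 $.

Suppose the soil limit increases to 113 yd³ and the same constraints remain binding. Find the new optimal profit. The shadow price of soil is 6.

2806

Δb = 1, so new z* = 2800 + (6)·(1) = 2800 + 6 = 2806.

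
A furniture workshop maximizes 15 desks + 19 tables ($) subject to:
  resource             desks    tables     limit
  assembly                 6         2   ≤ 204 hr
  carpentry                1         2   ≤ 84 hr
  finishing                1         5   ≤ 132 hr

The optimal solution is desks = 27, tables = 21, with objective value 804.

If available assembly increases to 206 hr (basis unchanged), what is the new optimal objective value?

At the optimum: assembly uses 204 of 204 (binding); carpentry uses 69 of 84 (slack = 15); finishing uses 132 of 132 (binding).
Slack constraints have shadow price 0 (complementary slackness).
From A_Bᵀ y = c: 6·y_assembly + 1·y_finishing = 15; 2·y_assembly + 5·y_finishing = 19.
Solving: y_assembly = 2, y_finishing = 3.
Δz = y_assembly·Δb = 2 × (2) = 4, so new z* = 804 + 4 = 808.

808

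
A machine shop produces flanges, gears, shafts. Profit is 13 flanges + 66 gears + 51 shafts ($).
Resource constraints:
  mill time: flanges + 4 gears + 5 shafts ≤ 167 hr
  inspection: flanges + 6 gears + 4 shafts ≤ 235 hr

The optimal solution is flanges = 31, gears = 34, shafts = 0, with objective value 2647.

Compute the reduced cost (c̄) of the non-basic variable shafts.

Both mill time and inspection are binding at x*.
Dual feasibility on the basic columns requires 1·y_mill time + 1·y_inspection = 13, 4·y_mill time + 6·y_inspection = 66.
This yields shadow prices y_mill time = 6, y_inspection = 7.
Reduced cost of shafts: c₃ − yᵀa₃ = 51 − (6·5 + 7·4) = 51 − 58 = -7.

-7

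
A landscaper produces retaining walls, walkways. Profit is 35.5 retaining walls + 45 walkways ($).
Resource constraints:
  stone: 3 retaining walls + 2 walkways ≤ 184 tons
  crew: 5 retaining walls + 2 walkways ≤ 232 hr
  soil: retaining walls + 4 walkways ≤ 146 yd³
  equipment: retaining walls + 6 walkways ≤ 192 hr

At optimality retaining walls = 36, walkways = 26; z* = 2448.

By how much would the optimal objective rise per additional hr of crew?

6

At the optimum: stone uses 160 of 184 (slack = 24); crew uses 232 of 232 (binding); soil uses 140 of 146 (slack = 6); equipment uses 192 of 192 (binding).
By complementary slackness, y = 0 for the non-binding constraints.
The binding rows give the dual system: 5·y_crew + 1·y_equipment = 35.5 and 2·y_crew + 6·y_equipment = 45.
→ y_crew = 6 and y_equipment = 5.5.
Shadow price of crew = 6.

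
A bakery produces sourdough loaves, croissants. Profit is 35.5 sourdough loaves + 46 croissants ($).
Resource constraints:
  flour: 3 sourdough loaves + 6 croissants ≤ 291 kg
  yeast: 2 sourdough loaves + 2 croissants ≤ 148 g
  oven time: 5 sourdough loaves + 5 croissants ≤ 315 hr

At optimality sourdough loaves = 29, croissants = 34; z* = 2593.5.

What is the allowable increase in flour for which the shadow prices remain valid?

87

Binding constraints: flour, oven time. The basis is B = [[3,6],[5,5]] with det -15.
Per unit increase in flour, x* moves by d = (-0.3333, 0.3333).
The basis stays optimal until sourdough loaves reaches 0; allowable increase = 87 kg.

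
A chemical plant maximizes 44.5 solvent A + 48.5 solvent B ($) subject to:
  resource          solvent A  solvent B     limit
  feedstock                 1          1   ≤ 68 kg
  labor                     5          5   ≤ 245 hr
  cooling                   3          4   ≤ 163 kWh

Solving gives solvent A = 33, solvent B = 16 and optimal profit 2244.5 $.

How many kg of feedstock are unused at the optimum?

19

feedstock used = 1·33 + 1·16 = 49; slack = 68 − 49 = 19.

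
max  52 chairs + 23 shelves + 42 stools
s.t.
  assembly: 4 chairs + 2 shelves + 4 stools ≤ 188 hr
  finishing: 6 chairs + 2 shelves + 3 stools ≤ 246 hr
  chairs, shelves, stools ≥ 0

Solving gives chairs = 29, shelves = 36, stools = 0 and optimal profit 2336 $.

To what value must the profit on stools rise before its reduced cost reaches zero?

Both assembly and finishing are binding at x*.
Dual feasibility on the basic columns requires 4·y_assembly + 6·y_finishing = 52, 2·y_assembly + 2·y_finishing = 23.
→ y_assembly = 8.5 and y_finishing = 3.
stools enters the basis when its profit ≥ yᵀa₃ = 8.5·4 + 3·3 = 43.

43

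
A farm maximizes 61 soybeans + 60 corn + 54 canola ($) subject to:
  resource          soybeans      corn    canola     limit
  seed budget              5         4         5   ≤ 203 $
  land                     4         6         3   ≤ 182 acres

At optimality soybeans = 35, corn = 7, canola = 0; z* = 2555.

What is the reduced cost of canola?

-3

At the optimum: seed budget uses 203 of 203 (binding); land uses 182 of 182 (binding).
From A_Bᵀ y = c: 5·y_seed budget + 4·y_land = 61; 4·y_seed budget + 6·y_land = 60.
This yields shadow prices y_seed budget = 9, y_land = 4.
Reduced cost of canola: c₃ − yᵀa₃ = 54 − (9·5 + 4·3) = 54 − 57 = -3.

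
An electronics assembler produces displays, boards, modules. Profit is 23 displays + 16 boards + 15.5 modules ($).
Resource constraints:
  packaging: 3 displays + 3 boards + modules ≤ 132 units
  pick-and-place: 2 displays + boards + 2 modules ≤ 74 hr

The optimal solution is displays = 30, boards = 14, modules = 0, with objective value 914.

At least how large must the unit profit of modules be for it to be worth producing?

Both packaging and pick-and-place are binding at x*.
The binding rows give the dual system: 3·y_packaging + 2·y_pick-and-place = 23 and 3·y_packaging + 1·y_pick-and-place = 16.
Solving: y_packaging = 3, y_pick-and-place = 7.
modules enters the basis when its profit ≥ yᵀa₃ = 3·1 + 7·2 = 17.

17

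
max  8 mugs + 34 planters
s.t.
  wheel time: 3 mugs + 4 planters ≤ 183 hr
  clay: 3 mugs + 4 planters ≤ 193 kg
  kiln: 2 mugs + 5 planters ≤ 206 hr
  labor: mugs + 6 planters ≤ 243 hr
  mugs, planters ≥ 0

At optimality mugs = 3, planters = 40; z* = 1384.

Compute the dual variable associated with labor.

At the optimum: wheel time uses 169 of 183 (slack = 14); clay uses 169 of 193 (slack = 24); kiln uses 206 of 206 (binding); labor uses 243 of 243 (binding).
Slack constraints have shadow price 0 (complementary slackness).
From A_Bᵀ y = c: 2·y_kiln + 1·y_labor = 8; 5·y_kiln + 6·y_labor = 34.
Solving: y_kiln = 2, y_labor = 4.
Shadow price of labor = 4.

4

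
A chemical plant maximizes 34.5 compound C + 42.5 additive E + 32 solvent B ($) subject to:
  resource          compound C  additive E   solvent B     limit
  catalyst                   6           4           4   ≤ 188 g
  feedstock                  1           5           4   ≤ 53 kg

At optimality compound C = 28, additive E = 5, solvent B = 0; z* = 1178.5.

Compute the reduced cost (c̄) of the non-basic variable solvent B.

-6

Both catalyst and feedstock are binding at x*.
Dual feasibility on the basic columns requires 6·y_catalyst + 1·y_feedstock = 34.5, 4·y_catalyst + 5·y_feedstock = 42.5.
Solving: y_catalyst = 5, y_feedstock = 4.5.
Reduced cost of solvent B: c₃ − yᵀa₃ = 32 − (5·4 + 4.5·4) = 32 − 38 = -6.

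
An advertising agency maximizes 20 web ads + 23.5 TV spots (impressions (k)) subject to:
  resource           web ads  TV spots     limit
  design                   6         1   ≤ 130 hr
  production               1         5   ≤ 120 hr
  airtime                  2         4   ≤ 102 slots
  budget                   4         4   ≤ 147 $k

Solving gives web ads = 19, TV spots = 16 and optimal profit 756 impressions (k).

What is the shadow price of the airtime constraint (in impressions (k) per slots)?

5.5

Binding: design and airtime. Non-binding: production (21 unused), budget (7 unused).
Since production, budget are not tight, their duals are 0.
The binding rows give the dual system: 6·y_design + 2·y_airtime = 20 and 1·y_design + 4·y_airtime = 23.5.
This yields shadow prices y_design = 1.5, y_airtime = 5.5.
Shadow price of airtime = 5.5.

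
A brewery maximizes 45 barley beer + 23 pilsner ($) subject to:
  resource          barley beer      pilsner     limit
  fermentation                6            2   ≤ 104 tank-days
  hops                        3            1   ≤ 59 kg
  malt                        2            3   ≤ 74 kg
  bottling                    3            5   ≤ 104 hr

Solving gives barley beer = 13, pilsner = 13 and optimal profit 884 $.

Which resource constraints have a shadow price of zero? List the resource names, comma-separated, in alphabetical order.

fermentation: 104/104 (binding)
hops: 52/59 (slack 7)
malt: 65/74 (slack 9)
bottling: 104/104 (binding)
By complementary slackness, a constraint with positive slack has shadow price 0 → hops, malt.

hops, malt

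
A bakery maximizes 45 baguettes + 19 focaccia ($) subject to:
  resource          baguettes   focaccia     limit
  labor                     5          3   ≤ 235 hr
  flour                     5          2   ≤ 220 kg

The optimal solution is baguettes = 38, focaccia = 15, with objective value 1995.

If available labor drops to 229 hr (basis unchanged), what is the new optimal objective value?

Both labor and flour are binding at x*.
The binding rows give the dual system: 5·y_labor + 5·y_flour = 45 and 3·y_labor + 2·y_flour = 19.
Solving: y_labor = 1, y_flour = 8.
Δz = y_labor·Δb = 1 × (-6) = -6, so new z* = 1995 − 6 = 1989.

1989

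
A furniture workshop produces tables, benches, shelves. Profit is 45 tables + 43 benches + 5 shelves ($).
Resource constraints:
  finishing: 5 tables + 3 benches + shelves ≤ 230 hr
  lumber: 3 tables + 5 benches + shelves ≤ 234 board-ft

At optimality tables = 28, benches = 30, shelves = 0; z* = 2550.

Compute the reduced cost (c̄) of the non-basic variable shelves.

Check each constraint at x*: finishing 230/230 (tight); lumber 234/234 (tight).
Dual feasibility on the basic columns requires 5·y_finishing + 3·y_lumber = 45, 3·y_finishing + 5·y_lumber = 43.
Solving: y_finishing = 6, y_lumber = 5.
Reduced cost of shelves: c₃ − yᵀa₃ = 5 − (6·1 + 5·1) = 5 − 11 = -6.

-6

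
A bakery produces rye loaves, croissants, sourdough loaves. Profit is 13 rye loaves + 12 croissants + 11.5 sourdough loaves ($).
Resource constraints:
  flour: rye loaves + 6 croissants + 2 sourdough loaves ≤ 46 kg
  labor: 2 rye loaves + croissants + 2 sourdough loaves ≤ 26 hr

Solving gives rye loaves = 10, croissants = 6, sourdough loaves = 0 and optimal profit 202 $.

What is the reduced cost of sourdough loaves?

-2.5

Both flour and labor are binding at x*.
Dual feasibility on the basic columns requires 1·y_flour + 2·y_labor = 13, 6·y_flour + 1·y_labor = 12.
Solving: y_flour = 1, y_labor = 6.
Reduced cost of sourdough loaves: c₃ − yᵀa₃ = 11.5 − (1·2 + 6·2) = 11.5 − 14 = -2.5.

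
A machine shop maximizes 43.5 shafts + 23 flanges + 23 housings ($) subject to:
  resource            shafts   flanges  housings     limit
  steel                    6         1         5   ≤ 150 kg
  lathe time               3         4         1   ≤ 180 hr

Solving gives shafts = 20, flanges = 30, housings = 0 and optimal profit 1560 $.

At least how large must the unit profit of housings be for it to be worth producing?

Both steel and lathe time are binding at x*.
Dual feasibility on the basic columns requires 6·y_steel + 3·y_lathe time = 43.5, 1·y_steel + 4·y_lathe time = 23.
Solving: y_steel = 5, y_lathe time = 4.5.
housings enters the basis when its profit ≥ yᵀa₃ = 5·5 + 4.5·1 = 29.5.

29.5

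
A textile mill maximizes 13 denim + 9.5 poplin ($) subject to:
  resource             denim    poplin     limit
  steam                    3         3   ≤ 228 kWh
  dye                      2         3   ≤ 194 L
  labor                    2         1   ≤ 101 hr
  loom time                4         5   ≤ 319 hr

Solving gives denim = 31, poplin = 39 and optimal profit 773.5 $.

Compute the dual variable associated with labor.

4.5

Check each constraint at x*: steam 210/228 (slack 18); dye 179/194 (slack 15); labor 101/101 (tight); loom time 319/319 (tight).
Slack constraints have shadow price 0 (complementary slackness).
The binding rows give the dual system: 2·y_labor + 4·y_loom time = 13 and 1·y_labor + 5·y_loom time = 9.5.
This yields shadow prices y_labor = 4.5, y_loom time = 1.
Shadow price of labor = 4.5.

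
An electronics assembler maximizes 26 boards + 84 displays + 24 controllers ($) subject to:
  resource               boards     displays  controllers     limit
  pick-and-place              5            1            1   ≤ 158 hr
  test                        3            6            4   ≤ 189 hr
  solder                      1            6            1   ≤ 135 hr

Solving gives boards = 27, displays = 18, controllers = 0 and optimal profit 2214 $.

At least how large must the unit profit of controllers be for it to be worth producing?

32

Binding: test and solder. Non-binding: pick-and-place (5 unused).
By complementary slackness, y = 0 for the non-binding constraint.
The binding rows give the dual system: 3·y_test + 1·y_solder = 26 and 6·y_test + 6·y_solder = 84.
This yields shadow prices y_test = 6, y_solder = 8.
controllers enters the basis when its profit ≥ yᵀa₃ = 6·4 + 8·1 = 32.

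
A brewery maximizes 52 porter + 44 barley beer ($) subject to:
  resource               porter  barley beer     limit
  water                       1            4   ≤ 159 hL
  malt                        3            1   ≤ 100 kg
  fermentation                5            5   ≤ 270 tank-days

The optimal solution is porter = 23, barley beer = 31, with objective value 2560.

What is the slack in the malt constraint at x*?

0

malt used = 3·23 + 1·31 = 100; slack = 100 − 100 = 0.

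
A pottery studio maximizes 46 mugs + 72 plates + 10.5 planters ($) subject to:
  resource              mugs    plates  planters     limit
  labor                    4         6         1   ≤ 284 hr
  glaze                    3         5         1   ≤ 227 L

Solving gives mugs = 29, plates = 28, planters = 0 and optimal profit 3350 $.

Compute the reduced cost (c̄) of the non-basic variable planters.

Both labor and glaze are binding at x*.
From A_Bᵀ y = c: 4·y_labor + 3·y_glaze = 46; 6·y_labor + 5·y_glaze = 72.
This yields shadow prices y_labor = 7, y_glaze = 6.
Reduced cost of planters: c₃ − yᵀa₃ = 10.5 − (7·1 + 6·1) = 10.5 − 13 = -2.5.

-2.5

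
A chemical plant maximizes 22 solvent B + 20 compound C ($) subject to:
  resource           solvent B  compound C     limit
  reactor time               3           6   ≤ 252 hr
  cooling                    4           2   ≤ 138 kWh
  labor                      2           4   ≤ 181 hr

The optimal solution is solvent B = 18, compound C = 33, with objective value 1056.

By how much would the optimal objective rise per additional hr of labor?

0

Check each constraint at x*: reactor time 252/252 (tight); cooling 138/138 (tight); labor 168/181 (slack 13).
By complementary slackness, y = 0 for the non-binding constraint.
The binding rows give the dual system: 3·y_reactor time + 4·y_cooling = 22 and 6·y_reactor time + 2·y_cooling = 20.
Solving: y_reactor time = 2, y_cooling = 4.
Shadow price of labor = 0.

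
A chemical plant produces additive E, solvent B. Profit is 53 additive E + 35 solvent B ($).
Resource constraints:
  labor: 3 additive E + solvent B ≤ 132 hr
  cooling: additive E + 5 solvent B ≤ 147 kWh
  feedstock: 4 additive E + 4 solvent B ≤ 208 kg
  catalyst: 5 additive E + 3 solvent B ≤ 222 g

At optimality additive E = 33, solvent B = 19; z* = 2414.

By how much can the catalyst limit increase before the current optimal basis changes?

14

Binding constraints: feedstock, catalyst. The basis is B = [[4,4],[5,3]] with det -8.
Per unit increase in catalyst, x* moves by d = (0.5, -0.5).
The basis stays optimal until labor becomes binding; allowable increase = 14 g.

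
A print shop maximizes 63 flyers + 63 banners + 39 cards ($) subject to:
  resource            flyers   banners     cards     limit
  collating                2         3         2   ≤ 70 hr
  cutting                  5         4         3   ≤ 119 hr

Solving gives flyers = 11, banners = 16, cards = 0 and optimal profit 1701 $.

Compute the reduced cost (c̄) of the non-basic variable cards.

Check each constraint at x*: collating 70/70 (tight); cutting 119/119 (tight).
Dual feasibility on the basic columns requires 2·y_collating + 5·y_cutting = 63, 3·y_collating + 4·y_cutting = 63.
→ y_collating = 9 and y_cutting = 9.
Reduced cost of cards: c₃ − yᵀa₃ = 39 − (9·2 + 9·3) = 39 − 45 = -6.

-6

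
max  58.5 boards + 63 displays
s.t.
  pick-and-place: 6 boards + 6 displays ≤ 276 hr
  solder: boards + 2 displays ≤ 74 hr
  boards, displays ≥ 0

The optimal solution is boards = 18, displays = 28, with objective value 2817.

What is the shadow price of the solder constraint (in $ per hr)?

Check each constraint at x*: pick-and-place 276/276 (tight); solder 74/74 (tight).
Dual feasibility on the basic columns requires 6·y_pick-and-place + 1·y_solder = 58.5, 6·y_pick-and-place + 2·y_solder = 63.
Solving: y_pick-and-place = 9, y_solder = 4.5.
Shadow price of solder = 4.5.

4.5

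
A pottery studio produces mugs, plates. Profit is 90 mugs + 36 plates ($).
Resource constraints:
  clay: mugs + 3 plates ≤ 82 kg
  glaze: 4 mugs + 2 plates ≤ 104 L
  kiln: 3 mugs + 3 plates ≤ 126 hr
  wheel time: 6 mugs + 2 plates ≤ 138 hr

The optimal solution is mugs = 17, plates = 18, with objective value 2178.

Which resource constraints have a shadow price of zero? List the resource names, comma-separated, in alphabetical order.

clay: 71/82 (slack 11)
glaze: 104/104 (binding)
kiln: 105/126 (slack 21)
wheel time: 138/138 (binding)
By complementary slackness, a constraint with positive slack has shadow price 0 → clay, kiln.

clay, kiln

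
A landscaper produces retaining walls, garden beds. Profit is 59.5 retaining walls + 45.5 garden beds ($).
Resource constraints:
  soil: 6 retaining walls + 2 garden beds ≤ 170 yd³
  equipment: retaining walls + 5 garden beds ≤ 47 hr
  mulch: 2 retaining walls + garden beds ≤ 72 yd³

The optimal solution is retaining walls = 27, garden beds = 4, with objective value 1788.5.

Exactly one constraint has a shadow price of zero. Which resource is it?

mulch

soil: 170/170 (binding)
equipment: 47/47 (binding)
mulch: 58/72 (slack 14)
By complementary slackness, a constraint with positive slack has shadow price 0 → mulch.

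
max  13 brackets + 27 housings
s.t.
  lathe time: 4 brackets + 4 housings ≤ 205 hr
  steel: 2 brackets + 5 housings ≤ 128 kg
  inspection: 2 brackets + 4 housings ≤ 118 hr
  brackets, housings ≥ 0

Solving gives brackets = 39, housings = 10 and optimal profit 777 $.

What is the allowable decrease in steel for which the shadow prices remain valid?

2.25

Binding constraints: steel, inspection. The basis is B = [[2,5],[2,4]] with det -2.
Per unit decrease in steel, x* moves by d = (2, -1).
The basis stays optimal until lathe time becomes binding; allowable decrease = 2.25 kg.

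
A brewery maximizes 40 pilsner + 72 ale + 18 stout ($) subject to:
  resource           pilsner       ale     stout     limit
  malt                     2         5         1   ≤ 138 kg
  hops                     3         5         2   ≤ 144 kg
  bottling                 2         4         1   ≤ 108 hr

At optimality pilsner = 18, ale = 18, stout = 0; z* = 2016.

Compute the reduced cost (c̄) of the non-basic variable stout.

At the optimum: malt uses 126 of 138 (slack = 12); hops uses 144 of 144 (binding); bottling uses 108 of 108 (binding).
Slack constraints have shadow price 0 (complementary slackness).
From A_Bᵀ y = c: 3·y_hops + 2·y_bottling = 40; 5·y_hops + 4·y_bottling = 72.
→ y_hops = 8 and y_bottling = 8.
Reduced cost of stout: c₃ − yᵀa₃ = 18 − (8·2 + 8·1) = 18 − 24 = -6.

-6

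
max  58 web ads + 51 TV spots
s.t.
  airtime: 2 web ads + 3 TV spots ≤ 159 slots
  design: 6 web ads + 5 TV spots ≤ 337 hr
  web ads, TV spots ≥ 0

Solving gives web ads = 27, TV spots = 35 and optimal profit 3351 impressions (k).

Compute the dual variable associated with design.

At the optimum: airtime uses 159 of 159 (binding); design uses 337 of 337 (binding).
The binding rows give the dual system: 2·y_airtime + 6·y_design = 58 and 3·y_airtime + 5·y_design = 51.
Solving: y_airtime = 2, y_design = 9.
Shadow price of design = 9.

9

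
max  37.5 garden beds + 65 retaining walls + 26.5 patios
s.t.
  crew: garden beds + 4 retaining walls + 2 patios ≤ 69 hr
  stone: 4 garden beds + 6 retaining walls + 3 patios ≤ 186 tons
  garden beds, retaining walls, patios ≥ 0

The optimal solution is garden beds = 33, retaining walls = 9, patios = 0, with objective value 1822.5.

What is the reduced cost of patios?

-6

At the optimum: crew uses 69 of 69 (binding); stone uses 186 of 186 (binding).
From A_Bᵀ y = c: 1·y_crew + 4·y_stone = 37.5; 4·y_crew + 6·y_stone = 65.
This yields shadow prices y_crew = 3.5, y_stone = 8.5.
Reduced cost of patios: c₃ − yᵀa₃ = 26.5 − (3.5·2 + 8.5·3) = 26.5 − 32.5 = -6.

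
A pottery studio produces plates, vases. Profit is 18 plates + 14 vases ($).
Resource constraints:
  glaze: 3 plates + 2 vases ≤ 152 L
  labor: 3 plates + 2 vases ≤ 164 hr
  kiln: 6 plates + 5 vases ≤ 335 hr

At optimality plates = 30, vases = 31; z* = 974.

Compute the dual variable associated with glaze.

2

Binding: glaze and kiln. Non-binding: labor (12 unused).
By complementary slackness, y = 0 for the non-binding constraint.
From A_Bᵀ y = c: 3·y_glaze + 6·y_kiln = 18; 2·y_glaze + 5·y_kiln = 14.
This yields shadow prices y_glaze = 2, y_kiln = 2.
Shadow price of glaze = 2.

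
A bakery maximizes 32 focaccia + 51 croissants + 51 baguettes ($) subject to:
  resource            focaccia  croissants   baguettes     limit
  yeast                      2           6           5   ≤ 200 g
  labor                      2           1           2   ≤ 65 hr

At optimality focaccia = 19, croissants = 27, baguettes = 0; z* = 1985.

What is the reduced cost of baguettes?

-2

Both yeast and labor are binding at x*.
From A_Bᵀ y = c: 2·y_yeast + 2·y_labor = 32; 6·y_yeast + 1·y_labor = 51.
This yields shadow prices y_yeast = 7, y_labor = 9.
Reduced cost of baguettes: c₃ − yᵀa₃ = 51 − (7·5 + 9·2) = 51 − 53 = -2.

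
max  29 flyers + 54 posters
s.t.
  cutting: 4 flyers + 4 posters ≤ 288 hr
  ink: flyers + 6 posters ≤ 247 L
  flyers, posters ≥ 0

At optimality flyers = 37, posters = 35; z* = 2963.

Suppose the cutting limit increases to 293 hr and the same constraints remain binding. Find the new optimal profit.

2993

Both cutting and ink are binding at x*.
The binding rows give the dual system: 4·y_cutting + 1·y_ink = 29 and 4·y_cutting + 6·y_ink = 54.
→ y_cutting = 6 and y_ink = 5.
Δz = y_cutting·Δb = 6 × (5) = 30, so new z* = 2963 + 30 = 2993.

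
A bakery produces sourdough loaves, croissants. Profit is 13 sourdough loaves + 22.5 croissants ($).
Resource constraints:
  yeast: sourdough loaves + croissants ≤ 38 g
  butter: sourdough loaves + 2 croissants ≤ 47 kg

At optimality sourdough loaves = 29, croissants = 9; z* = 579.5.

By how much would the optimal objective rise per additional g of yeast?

Both yeast and butter are binding at x*.
Dual feasibility on the basic columns requires 1·y_yeast + 1·y_butter = 13, 1·y_yeast + 2·y_butter = 22.5.
Solving: y_yeast = 3.5, y_butter = 9.5.
Shadow price of yeast = 3.5.

3.5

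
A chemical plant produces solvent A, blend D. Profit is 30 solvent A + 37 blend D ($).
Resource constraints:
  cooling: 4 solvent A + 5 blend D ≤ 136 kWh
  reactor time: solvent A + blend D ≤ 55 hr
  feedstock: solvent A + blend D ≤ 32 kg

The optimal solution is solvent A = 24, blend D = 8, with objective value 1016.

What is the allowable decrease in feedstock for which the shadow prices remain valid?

4.8

Binding constraints: cooling, feedstock. The basis is B = [[4,5],[1,1]] with det -1.
Per unit decrease in feedstock, x* moves by d = (-5, 4).
The basis stays optimal until solvent A reaches 0; allowable decrease = 4.8 kg.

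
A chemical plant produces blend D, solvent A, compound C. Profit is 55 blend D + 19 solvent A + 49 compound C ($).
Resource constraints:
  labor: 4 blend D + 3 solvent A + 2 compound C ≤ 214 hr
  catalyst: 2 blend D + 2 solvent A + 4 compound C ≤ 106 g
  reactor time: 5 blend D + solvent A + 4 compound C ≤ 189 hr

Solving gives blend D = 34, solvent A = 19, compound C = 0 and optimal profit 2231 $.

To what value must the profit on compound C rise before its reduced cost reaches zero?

At the optimum: labor uses 193 of 214 (slack = 21); catalyst uses 106 of 106 (binding); reactor time uses 189 of 189 (binding).
Slack constraints have shadow price 0 (complementary slackness).
The binding rows give the dual system: 2·y_catalyst + 5·y_reactor time = 55 and 2·y_catalyst + 1·y_reactor time = 19.
This yields shadow prices y_catalyst = 5, y_reactor time = 9.
compound C enters the basis when its profit ≥ yᵀa₃ = 5·4 + 9·4 = 56.

56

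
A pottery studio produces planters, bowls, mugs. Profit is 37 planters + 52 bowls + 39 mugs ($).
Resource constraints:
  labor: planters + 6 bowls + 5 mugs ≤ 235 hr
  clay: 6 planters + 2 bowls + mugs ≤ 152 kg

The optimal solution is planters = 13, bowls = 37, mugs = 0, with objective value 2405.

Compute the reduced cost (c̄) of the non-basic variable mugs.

-1

Check each constraint at x*: labor 235/235 (tight); clay 152/152 (tight).
Dual feasibility on the basic columns requires 1·y_labor + 6·y_clay = 37, 6·y_labor + 2·y_clay = 52.
→ y_labor = 7 and y_clay = 5.
Reduced cost of mugs: c₃ − yᵀa₃ = 39 − (7·5 + 5·1) = 39 − 40 = -1.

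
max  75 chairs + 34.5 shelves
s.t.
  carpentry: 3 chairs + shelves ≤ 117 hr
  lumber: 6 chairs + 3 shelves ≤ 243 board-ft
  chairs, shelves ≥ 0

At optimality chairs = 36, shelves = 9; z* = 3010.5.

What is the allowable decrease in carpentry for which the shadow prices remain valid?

Binding constraints: carpentry, lumber. The basis is B = [[3,1],[6,3]] with det 3.
Per unit decrease in carpentry, x* moves by d = (-1, 2).
The basis stays optimal until chairs reaches 0; allowable decrease = 36 hr.

36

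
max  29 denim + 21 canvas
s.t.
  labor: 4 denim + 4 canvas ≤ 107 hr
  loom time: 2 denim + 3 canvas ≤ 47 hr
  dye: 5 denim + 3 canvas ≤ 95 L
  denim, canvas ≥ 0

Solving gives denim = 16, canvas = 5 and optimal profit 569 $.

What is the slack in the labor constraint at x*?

labor used = 4·16 + 4·5 = 84; slack = 107 − 84 = 23.

23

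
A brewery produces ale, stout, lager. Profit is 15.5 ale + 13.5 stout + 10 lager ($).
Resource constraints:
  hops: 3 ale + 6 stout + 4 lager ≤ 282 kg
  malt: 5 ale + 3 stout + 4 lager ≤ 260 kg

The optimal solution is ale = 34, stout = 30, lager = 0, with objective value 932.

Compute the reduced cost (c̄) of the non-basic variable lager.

-4

Check each constraint at x*: hops 282/282 (tight); malt 260/260 (tight).
Dual feasibility on the basic columns requires 3·y_hops + 5·y_malt = 15.5, 6·y_hops + 3·y_malt = 13.5.
→ y_hops = 1 and y_malt = 2.5.
Reduced cost of lager: c₃ − yᵀa₃ = 10 − (1·4 + 2.5·4) = 10 − 14 = -4.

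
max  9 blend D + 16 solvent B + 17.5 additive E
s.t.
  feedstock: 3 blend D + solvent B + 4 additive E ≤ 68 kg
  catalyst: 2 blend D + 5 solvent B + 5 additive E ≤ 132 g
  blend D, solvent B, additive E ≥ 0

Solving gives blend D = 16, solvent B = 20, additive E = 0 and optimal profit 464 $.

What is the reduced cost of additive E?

-1.5

Check each constraint at x*: feedstock 68/68 (tight); catalyst 132/132 (tight).
The binding rows give the dual system: 3·y_feedstock + 2·y_catalyst = 9 and 1·y_feedstock + 5·y_catalyst = 16.
Solving: y_feedstock = 1, y_catalyst = 3.
Reduced cost of additive E: c₃ − yᵀa₃ = 17.5 − (1·4 + 3·5) = 17.5 − 19 = -1.5.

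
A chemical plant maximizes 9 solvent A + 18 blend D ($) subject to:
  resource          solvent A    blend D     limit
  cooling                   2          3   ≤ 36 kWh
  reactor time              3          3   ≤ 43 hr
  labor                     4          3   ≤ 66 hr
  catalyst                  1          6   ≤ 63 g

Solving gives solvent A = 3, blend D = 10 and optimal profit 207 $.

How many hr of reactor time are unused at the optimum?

reactor time used = 3·3 + 3·10 = 39; slack = 43 − 39 = 4.

4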